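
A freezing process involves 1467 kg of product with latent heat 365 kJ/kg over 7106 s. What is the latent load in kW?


Q_lat = m * h_fg / t
Q_lat = 1467 * 365 / 7106
Q_lat = 75.35 kW

75.35


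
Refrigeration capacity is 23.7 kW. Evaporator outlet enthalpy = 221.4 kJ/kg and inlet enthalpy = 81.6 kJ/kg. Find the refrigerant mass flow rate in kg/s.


dh = 221.4 - 81.6 = 139.8 kJ/kg
m_dot = Q / dh = 23.7 / 139.8 = 0.1695 kg/s

0.1695


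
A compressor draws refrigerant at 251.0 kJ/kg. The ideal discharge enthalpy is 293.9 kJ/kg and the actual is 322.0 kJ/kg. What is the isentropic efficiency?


dh_ideal = 293.9 - 251.0 = 42.9 kJ/kg
dh_actual = 322.0 - 251.0 = 71.0 kJ/kg
eta_s = dh_ideal / dh_actual = 42.9 / 71.0
eta_s = 0.6042

0.6042


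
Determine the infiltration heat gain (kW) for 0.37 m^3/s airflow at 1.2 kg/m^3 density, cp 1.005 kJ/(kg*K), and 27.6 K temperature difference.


Q = V_dot * rho * cp * dT
Q = 0.37 * 1.2 * 1.005 * 27.6
Q = 12.316 kW

12.316


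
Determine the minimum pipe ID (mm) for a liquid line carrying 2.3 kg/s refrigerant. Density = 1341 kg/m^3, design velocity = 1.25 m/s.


A = m_dot / (rho * v) = 2.3 / (1341 * 1.25) = 0.001372110365 m^2
d = sqrt(4*A/pi) * 1000
d = 41.8 mm

41.8


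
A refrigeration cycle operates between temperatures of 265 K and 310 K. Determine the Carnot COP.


dT = 310 - 265 = 45 K
COP_carnot = T_cold / dT = 265 / 45
COP_carnot = 5.889

5.889


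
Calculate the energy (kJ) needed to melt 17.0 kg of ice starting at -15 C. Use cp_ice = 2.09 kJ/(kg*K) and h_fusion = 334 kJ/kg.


Sensible heat = cp * dT = 2.09 * 15 = 31.35 kJ/kg
Total per kg = 31.35 + 334 = 365.35 kJ/kg
Q = m * total = 17.0 * 365.35
Q = 6211.0 kJ

6211.0


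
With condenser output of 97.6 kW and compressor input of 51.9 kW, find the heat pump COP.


COP_hp = Q_cond / W
COP_hp = 97.6 / 51.9
COP_hp = 1.881

1.881


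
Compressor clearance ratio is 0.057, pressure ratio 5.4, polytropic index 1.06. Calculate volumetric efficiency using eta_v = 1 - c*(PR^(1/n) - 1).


PR^(1/n) = 5.4^(1/1.06) = 4.90837244
eta_v = 1 - 0.057 * (4.90837244 - 1)
eta_v = 0.7772

0.7772


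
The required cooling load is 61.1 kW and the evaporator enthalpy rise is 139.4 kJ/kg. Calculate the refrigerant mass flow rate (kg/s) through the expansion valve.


m_dot = Q / dh
m_dot = 61.1 / 139.4
m_dot = 0.4383 kg/s

0.4383


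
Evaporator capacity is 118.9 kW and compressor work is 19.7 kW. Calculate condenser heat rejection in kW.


Q_cond = Q_evap + W
Q_cond = 118.9 + 19.7
Q_cond = 138.6 kW

138.6


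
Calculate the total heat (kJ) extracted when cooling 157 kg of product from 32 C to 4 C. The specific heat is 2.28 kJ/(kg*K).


dT = 32 - (4) = 28 K
Q = m * cp * dT = 157 * 2.28 * 28
Q = 10023 kJ

10023


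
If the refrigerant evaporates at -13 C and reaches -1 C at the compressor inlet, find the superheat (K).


Superheat = T_suction - T_evap
Superheat = -1 - (-13)
Superheat = 12 K

12


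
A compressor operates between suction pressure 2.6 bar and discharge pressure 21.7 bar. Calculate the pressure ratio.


PR = P_high / P_low
PR = 21.7 / 2.6
PR = 8.346

8.346


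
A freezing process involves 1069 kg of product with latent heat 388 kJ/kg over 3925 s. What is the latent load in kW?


Q_lat = m * h_fg / t
Q_lat = 1069 * 388 / 3925
Q_lat = 105.67 kW

105.67


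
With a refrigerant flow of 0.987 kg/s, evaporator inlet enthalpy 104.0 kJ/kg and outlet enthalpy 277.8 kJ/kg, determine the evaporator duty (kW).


dh = 277.8 - 104.0 = 173.8 kJ/kg
Q_evap = m_dot * dh = 0.987 * 173.8
Q_evap = 171.54 kW

171.54


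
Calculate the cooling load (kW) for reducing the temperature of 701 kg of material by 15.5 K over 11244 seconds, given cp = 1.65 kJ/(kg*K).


Q = m * cp * dT / t
Q = 701 * 1.65 * 15.5 / 11244
Q = 1.594 kW

1.594


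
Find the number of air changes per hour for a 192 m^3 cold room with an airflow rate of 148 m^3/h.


ACH = flow / volume
ACH = 148 / 192
ACH = 0.771

0.771


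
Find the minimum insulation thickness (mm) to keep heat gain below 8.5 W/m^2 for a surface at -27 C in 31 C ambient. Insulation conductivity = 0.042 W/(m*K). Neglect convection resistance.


dT = 31 - (-27) = 58 K
thickness = k * dT / q_max * 1000
thickness = 0.042 * 58 / 8.5 * 1000
thickness = 286.6 mm

286.6


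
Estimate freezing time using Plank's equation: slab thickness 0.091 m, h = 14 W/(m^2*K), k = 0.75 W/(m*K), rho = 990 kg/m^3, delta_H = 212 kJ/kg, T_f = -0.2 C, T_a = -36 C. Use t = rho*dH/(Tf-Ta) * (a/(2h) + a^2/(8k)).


dT = -0.2 - (-36) = 35.8 K
term1 = a/(2h) = 0.091/(2*14) = 0.00325
term2 = a^2/(8k) = 0.091^2/(8*0.75) = 0.001380166667
t = rho*dH*1000/dT * (term1 + term2)
t = 990*212*1000/35.8 * (0.00325 + 0.001380166667)
t = 27145 s

27145


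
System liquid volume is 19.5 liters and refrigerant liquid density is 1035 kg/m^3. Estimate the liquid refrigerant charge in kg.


Charge = V * rho / 1000
Charge = 19.5 * 1035 / 1000
Charge = 20.18 kg

20.18


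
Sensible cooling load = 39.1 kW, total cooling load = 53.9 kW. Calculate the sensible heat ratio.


SHR = Q_sensible / Q_total
SHR = 39.1 / 53.9
SHR = 0.725

0.725


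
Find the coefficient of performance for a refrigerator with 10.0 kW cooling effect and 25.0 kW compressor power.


COP = Q_evap / W
COP = 10.0 / 25.0
COP = 0.4

0.4


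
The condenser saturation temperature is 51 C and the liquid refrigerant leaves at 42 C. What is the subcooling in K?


Subcooling = T_cond - T_liquid
Subcooling = 51 - 42
Subcooling = 9 K

9


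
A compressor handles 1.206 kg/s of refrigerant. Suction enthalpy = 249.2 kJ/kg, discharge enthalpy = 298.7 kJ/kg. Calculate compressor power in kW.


dh = 298.7 - 249.2 = 49.5 kJ/kg
W = m_dot * dh = 1.206 * 49.5 = 59.7 kW

59.7


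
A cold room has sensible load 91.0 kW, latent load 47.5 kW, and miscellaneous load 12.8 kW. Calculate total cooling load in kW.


Q_total = Q_s + Q_l + Q_misc
Q_total = 91.0 + 47.5 + 12.8
Q_total = 151.3 kW

151.3


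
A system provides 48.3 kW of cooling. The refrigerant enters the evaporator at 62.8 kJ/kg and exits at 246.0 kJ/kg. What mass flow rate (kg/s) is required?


dh = 246.0 - 62.8 = 183.2 kJ/kg
m_dot = Q / dh = 48.3 / 183.2 = 0.2636 kg/s

0.2636


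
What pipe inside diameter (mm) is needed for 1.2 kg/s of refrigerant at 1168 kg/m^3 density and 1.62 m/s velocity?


A = m_dot / (rho * v) = 1.2 / (1168 * 1.62) = 0.0006341958397 m^2
d = sqrt(4*A/pi) * 1000
d = 28.4 mm

28.4


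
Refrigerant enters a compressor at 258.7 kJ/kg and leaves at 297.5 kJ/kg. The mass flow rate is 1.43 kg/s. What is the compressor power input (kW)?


dh = 297.5 - 258.7 = 38.8 kJ/kg
W = m_dot * dh = 1.43 * 38.8 = 55.48 kW

55.48


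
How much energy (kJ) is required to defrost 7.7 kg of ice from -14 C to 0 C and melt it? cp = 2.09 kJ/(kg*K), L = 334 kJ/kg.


Sensible heat = cp * dT = 2.09 * 14 = 29.26 kJ/kg
Total per kg = 29.26 + 334 = 363.26 kJ/kg
Q = m * total = 7.7 * 363.26
Q = 2797.1 kJ

2797.1


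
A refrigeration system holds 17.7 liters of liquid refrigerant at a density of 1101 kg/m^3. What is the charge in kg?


Charge = V * rho / 1000
Charge = 17.7 * 1101 / 1000
Charge = 19.49 kg

19.49


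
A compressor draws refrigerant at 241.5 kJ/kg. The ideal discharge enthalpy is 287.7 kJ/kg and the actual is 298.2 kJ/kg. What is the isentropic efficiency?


dh_ideal = 287.7 - 241.5 = 46.2 kJ/kg
dh_actual = 298.2 - 241.5 = 56.7 kJ/kg
eta_s = dh_ideal / dh_actual = 46.2 / 56.7
eta_s = 0.8148

0.8148


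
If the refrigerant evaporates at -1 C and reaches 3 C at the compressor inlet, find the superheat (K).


Superheat = T_suction - T_evap
Superheat = 3 - (-1)
Superheat = 4 K

4


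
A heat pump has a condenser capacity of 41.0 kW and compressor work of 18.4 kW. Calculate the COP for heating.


COP_hp = Q_cond / W
COP_hp = 41.0 / 18.4
COP_hp = 2.228

2.228


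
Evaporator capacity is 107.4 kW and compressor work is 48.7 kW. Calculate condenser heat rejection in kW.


Q_cond = Q_evap + W
Q_cond = 107.4 + 48.7
Q_cond = 156.1 kW

156.1


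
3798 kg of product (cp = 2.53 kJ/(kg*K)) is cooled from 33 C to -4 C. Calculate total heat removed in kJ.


dT = 33 - (-4) = 37 K
Q = m * cp * dT = 3798 * 2.53 * 37
Q = 355531 kJ

355531


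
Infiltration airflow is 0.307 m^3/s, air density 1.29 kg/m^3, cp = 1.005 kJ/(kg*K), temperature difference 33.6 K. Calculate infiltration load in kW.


Q = V_dot * rho * cp * dT
Q = 0.307 * 1.29 * 1.005 * 33.6
Q = 13.373 kW

13.373


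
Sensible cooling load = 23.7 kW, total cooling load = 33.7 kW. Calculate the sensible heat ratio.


SHR = Q_sensible / Q_total
SHR = 23.7 / 33.7
SHR = 0.703

0.703


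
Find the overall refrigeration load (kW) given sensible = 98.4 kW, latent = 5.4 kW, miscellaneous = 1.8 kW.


Q_total = Q_s + Q_l + Q_misc
Q_total = 98.4 + 5.4 + 1.8
Q_total = 105.6 kW

105.6


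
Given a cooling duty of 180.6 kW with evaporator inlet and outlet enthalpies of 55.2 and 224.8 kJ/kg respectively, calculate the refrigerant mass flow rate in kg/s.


dh = 224.8 - 55.2 = 169.6 kJ/kg
m_dot = Q / dh = 180.6 / 169.6 = 1.0649 kg/s

1.0649


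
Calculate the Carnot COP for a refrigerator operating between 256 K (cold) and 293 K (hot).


dT = 293 - 256 = 37 K
COP_carnot = T_cold / dT = 256 / 37
COP_carnot = 6.919

6.919


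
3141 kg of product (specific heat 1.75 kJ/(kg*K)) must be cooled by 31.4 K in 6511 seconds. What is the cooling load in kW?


Q = m * cp * dT / t
Q = 3141 * 1.75 * 31.4 / 6511
Q = 26.509 kW

26.509


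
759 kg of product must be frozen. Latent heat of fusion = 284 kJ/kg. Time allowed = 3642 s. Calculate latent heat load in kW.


Q_lat = m * h_fg / t
Q_lat = 759 * 284 / 3642
Q_lat = 59.19 kW

59.19


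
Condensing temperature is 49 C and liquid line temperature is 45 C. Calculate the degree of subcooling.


Subcooling = T_cond - T_liquid
Subcooling = 49 - 45
Subcooling = 4 K

4


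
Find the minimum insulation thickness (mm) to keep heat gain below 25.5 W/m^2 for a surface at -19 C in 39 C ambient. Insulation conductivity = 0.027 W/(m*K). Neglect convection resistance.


dT = 39 - (-19) = 58 K
thickness = k * dT / q_max * 1000
thickness = 0.027 * 58 / 25.5 * 1000
thickness = 61.4 mm

61.4


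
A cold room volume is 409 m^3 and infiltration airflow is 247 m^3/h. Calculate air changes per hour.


ACH = flow / volume
ACH = 247 / 409
ACH = 0.604

0.604


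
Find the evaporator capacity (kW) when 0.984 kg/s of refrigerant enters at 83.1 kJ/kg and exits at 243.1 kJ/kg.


dh = 243.1 - 83.1 = 160.0 kJ/kg
Q_evap = m_dot * dh = 0.984 * 160.0
Q_evap = 157.44 kW

157.44


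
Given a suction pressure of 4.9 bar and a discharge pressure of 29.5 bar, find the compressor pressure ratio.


PR = P_high / P_low
PR = 29.5 / 4.9
PR = 6.02

6.02


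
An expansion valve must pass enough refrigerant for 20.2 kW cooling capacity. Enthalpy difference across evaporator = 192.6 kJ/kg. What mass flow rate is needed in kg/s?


m_dot = Q / dh
m_dot = 20.2 / 192.6
m_dot = 0.1049 kg/s

0.1049


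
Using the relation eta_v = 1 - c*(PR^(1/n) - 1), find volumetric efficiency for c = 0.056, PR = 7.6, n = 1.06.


PR^(1/n) = 7.6^(1/1.06) = 6.77573199
eta_v = 1 - 0.056 * (6.77573199 - 1)
eta_v = 0.6766

0.6766


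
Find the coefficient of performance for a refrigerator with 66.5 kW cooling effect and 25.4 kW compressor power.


COP = Q_evap / W
COP = 66.5 / 25.4
COP = 2.618

2.618


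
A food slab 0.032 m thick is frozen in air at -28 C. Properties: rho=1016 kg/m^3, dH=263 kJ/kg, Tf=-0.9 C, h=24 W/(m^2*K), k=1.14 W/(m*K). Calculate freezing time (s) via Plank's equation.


dT = -0.9 - (-28) = 27.1 K
term1 = a/(2h) = 0.032/(2*24) = 0.0006666666667
term2 = a^2/(8k) = 0.032^2/(8*1.14) = 0.0001122807018
t = rho*dH*1000/dT * (term1 + term2)
t = 1016*263*1000/27.1 * (0.0006666666667 + 0.0001122807018)
t = 7680 s

7680


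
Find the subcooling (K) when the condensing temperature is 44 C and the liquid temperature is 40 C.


Subcooling = T_cond - T_liquid
Subcooling = 44 - 40
Subcooling = 4 K

4


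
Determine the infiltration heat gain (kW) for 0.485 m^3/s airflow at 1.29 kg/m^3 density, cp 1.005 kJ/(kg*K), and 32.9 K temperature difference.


Q = V_dot * rho * cp * dT
Q = 0.485 * 1.29 * 1.005 * 32.9
Q = 20.687 kW

20.687


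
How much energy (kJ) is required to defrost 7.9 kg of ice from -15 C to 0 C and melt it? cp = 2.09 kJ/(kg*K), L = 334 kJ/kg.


Sensible heat = cp * dT = 2.09 * 15 = 31.35 kJ/kg
Total per kg = 31.35 + 334 = 365.35 kJ/kg
Q = m * total = 7.9 * 365.35
Q = 2886.3 kJ

2886.3


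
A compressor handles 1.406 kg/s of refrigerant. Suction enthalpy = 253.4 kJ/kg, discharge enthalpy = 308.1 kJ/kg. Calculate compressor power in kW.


dh = 308.1 - 253.4 = 54.7 kJ/kg
W = m_dot * dh = 1.406 * 54.7 = 76.91 kW

76.91


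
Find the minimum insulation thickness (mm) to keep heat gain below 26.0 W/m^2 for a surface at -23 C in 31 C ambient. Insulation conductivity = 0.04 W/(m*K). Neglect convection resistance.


dT = 31 - (-23) = 54 K
thickness = k * dT / q_max * 1000
thickness = 0.04 * 54 / 26.0 * 1000
thickness = 83.1 mm

83.1


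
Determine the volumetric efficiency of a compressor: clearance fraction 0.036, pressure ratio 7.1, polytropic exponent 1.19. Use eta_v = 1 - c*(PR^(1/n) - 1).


PR^(1/n) = 7.1^(1/1.19) = 5.19210122
eta_v = 1 - 0.036 * (5.19210122 - 1)
eta_v = 0.8491

0.8491


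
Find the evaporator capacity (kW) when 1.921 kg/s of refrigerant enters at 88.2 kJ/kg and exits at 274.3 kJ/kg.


dh = 274.3 - 88.2 = 186.1 kJ/kg
Q_evap = m_dot * dh = 1.921 * 186.1
Q_evap = 357.5 kW

357.5


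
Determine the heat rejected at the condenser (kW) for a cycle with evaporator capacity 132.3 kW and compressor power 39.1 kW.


Q_cond = Q_evap + W
Q_cond = 132.3 + 39.1
Q_cond = 171.4 kW

171.4


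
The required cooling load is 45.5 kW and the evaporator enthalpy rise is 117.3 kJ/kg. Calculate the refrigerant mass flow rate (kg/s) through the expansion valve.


m_dot = Q / dh
m_dot = 45.5 / 117.3
m_dot = 0.3879 kg/s

0.3879


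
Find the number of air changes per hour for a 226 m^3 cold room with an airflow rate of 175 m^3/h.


ACH = flow / volume
ACH = 175 / 226
ACH = 0.774

0.774


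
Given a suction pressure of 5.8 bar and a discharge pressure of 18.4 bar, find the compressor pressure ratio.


PR = P_high / P_low
PR = 18.4 / 5.8
PR = 3.172

3.172


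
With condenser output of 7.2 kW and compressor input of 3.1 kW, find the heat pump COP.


COP_hp = Q_cond / W
COP_hp = 7.2 / 3.1
COP_hp = 2.323

2.323


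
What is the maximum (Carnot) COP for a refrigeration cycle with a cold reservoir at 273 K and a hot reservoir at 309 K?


dT = 309 - 273 = 36 K
COP_carnot = T_cold / dT = 273 / 36
COP_carnot = 7.583

7.583


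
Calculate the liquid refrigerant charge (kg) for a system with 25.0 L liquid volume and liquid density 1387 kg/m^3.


Charge = V * rho / 1000
Charge = 25.0 * 1387 / 1000
Charge = 34.68 kg

34.68


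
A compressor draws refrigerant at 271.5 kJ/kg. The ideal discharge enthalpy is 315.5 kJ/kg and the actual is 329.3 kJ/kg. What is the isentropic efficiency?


dh_ideal = 315.5 - 271.5 = 44.0 kJ/kg
dh_actual = 329.3 - 271.5 = 57.8 kJ/kg
eta_s = dh_ideal / dh_actual = 44.0 / 57.8
eta_s = 0.7612

0.7612


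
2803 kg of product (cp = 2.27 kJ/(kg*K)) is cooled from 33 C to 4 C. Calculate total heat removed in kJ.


dT = 33 - (4) = 29 K
Q = m * cp * dT = 2803 * 2.27 * 29
Q = 184521 kJ

184521


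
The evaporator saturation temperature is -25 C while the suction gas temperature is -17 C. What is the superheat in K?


Superheat = T_suction - T_evap
Superheat = -17 - (-25)
Superheat = 8 K

8


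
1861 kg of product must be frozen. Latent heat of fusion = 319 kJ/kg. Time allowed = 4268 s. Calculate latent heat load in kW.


Q_lat = m * h_fg / t
Q_lat = 1861 * 319 / 4268
Q_lat = 139.1 kW

139.1


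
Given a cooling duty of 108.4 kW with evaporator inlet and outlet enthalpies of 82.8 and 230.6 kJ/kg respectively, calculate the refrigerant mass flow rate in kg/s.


dh = 230.6 - 82.8 = 147.8 kJ/kg
m_dot = Q / dh = 108.4 / 147.8 = 0.7334 kg/s

0.7334


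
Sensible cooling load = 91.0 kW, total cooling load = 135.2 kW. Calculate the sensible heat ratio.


SHR = Q_sensible / Q_total
SHR = 91.0 / 135.2
SHR = 0.673

0.673


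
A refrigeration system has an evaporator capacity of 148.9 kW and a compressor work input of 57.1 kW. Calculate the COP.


COP = Q_evap / W
COP = 148.9 / 57.1
COP = 2.608

2.608


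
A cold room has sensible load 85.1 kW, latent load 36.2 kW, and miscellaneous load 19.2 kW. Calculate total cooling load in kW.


Q_total = Q_s + Q_l + Q_misc
Q_total = 85.1 + 36.2 + 19.2
Q_total = 140.5 kW

140.5


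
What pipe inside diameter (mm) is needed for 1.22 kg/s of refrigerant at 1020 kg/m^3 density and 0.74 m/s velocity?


A = m_dot / (rho * v) = 1.22 / (1020 * 0.74) = 0.001616322205 m^2
d = sqrt(4*A/pi) * 1000
d = 45.4 mm

45.4


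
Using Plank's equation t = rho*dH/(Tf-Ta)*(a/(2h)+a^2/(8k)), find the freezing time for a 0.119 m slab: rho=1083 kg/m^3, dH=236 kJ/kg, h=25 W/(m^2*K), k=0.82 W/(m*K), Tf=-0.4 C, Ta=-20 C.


dT = -0.4 - (-20) = 19.6 K
term1 = a/(2h) = 0.119/(2*25) = 0.00238
term2 = a^2/(8k) = 0.119^2/(8*0.82) = 0.002158689024
t = rho*dH*1000/dT * (term1 + term2)
t = 1083*236*1000/19.6 * (0.00238 + 0.002158689024)
t = 59185 s

59185


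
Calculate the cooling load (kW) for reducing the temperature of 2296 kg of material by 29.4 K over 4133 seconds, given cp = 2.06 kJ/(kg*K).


Q = m * cp * dT / t
Q = 2296 * 2.06 * 29.4 / 4133
Q = 33.645 kW

33.645


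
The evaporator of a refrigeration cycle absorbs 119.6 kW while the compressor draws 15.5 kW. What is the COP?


COP = Q_evap / W
COP = 119.6 / 15.5
COP = 7.716

7.716


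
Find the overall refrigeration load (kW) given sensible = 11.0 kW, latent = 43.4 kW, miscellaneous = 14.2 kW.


Q_total = Q_s + Q_l + Q_misc
Q_total = 11.0 + 43.4 + 14.2
Q_total = 68.6 kW

68.6


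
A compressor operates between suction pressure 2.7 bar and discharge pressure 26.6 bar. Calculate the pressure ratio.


PR = P_high / P_low
PR = 26.6 / 2.7
PR = 9.852

9.852


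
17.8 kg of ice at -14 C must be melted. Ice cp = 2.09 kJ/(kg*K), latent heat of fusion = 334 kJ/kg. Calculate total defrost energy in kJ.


Sensible heat = cp * dT = 2.09 * 14 = 29.26 kJ/kg
Total per kg = 29.26 + 334 = 363.26 kJ/kg
Q = m * total = 17.8 * 363.26
Q = 6466.0 kJ

6466.0


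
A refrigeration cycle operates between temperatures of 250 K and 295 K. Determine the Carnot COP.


dT = 295 - 250 = 45 K
COP_carnot = T_cold / dT = 250 / 45
COP_carnot = 5.556

5.556


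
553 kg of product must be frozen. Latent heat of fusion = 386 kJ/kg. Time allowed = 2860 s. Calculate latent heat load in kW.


Q_lat = m * h_fg / t
Q_lat = 553 * 386 / 2860
Q_lat = 74.64 kW

74.64


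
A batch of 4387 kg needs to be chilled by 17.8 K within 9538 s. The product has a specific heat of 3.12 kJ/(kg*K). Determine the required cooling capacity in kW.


Q = m * cp * dT / t
Q = 4387 * 3.12 * 17.8 / 9538
Q = 25.544 kW

25.544


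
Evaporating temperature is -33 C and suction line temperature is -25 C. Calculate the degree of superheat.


Superheat = T_suction - T_evap
Superheat = -25 - (-33)
Superheat = 8 K

8


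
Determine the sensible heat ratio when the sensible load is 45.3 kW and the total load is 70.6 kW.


SHR = Q_sensible / Q_total
SHR = 45.3 / 70.6
SHR = 0.642

0.642


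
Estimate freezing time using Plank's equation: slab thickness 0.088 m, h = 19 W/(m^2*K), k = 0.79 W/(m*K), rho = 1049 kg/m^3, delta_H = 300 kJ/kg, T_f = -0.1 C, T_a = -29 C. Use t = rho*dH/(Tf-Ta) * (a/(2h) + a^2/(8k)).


dT = -0.1 - (-29) = 28.9 K
term1 = a/(2h) = 0.088/(2*19) = 0.002315789474
term2 = a^2/(8k) = 0.088^2/(8*0.79) = 0.001225316456
t = rho*dH*1000/dT * (term1 + term2)
t = 1049*300*1000/28.9 * (0.002315789474 + 0.001225316456)
t = 38560 s

38560


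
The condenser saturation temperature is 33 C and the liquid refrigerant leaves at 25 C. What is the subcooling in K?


Subcooling = T_cond - T_liquid
Subcooling = 33 - 25
Subcooling = 8 K

8


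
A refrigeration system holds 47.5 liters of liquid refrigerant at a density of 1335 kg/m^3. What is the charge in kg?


Charge = V * rho / 1000
Charge = 47.5 * 1335 / 1000
Charge = 63.41 kg

63.41


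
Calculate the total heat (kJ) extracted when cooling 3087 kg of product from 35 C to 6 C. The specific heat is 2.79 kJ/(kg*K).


dT = 35 - (6) = 29 K
Q = m * cp * dT = 3087 * 2.79 * 29
Q = 249769 kJ

249769


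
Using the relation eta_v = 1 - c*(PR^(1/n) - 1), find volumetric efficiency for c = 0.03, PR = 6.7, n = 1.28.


PR^(1/n) = 6.7^(1/1.28) = 4.41947763
eta_v = 1 - 0.03 * (4.41947763 - 1)
eta_v = 0.8974

0.8974


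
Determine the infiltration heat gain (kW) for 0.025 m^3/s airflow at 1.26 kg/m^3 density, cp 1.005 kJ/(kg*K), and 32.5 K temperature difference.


Q = V_dot * rho * cp * dT
Q = 0.025 * 1.26 * 1.005 * 32.5
Q = 1.029 kW

1.029


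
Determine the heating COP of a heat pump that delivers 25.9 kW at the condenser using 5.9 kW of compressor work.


COP_hp = Q_cond / W
COP_hp = 25.9 / 5.9
COP_hp = 4.39

4.39


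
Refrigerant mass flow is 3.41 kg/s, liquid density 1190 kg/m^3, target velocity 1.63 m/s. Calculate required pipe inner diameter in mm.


A = m_dot / (rho * v) = 3.41 / (1190 * 1.63) = 0.001758003815 m^2
d = sqrt(4*A/pi) * 1000
d = 47.3 mm

47.3


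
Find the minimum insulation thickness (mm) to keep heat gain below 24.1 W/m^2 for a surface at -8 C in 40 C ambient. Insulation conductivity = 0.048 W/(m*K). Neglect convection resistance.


dT = 40 - (-8) = 48 K
thickness = k * dT / q_max * 1000
thickness = 0.048 * 48 / 24.1 * 1000
thickness = 95.6 mm

95.6


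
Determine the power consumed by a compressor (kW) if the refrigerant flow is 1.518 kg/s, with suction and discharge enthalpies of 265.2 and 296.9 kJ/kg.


dh = 296.9 - 265.2 = 31.7 kJ/kg
W = m_dot * dh = 1.518 * 31.7 = 48.12 kW

48.12


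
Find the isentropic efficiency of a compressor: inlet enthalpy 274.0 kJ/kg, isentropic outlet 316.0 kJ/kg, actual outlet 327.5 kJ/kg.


dh_ideal = 316.0 - 274.0 = 42.0 kJ/kg
dh_actual = 327.5 - 274.0 = 53.5 kJ/kg
eta_s = dh_ideal / dh_actual = 42.0 / 53.5
eta_s = 0.785

0.785


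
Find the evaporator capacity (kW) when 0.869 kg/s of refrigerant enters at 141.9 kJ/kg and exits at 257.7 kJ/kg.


dh = 257.7 - 141.9 = 115.8 kJ/kg
Q_evap = m_dot * dh = 0.869 * 115.8
Q_evap = 100.63 kW

100.63


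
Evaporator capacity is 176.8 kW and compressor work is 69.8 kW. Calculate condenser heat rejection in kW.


Q_cond = Q_evap + W
Q_cond = 176.8 + 69.8
Q_cond = 246.6 kW

246.6


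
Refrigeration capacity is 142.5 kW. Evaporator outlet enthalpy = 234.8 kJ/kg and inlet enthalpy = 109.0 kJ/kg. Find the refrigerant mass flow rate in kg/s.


dh = 234.8 - 109.0 = 125.8 kJ/kg
m_dot = Q / dh = 142.5 / 125.8 = 1.1328 kg/s

1.1328


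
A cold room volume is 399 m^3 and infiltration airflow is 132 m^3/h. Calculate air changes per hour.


ACH = flow / volume
ACH = 132 / 399
ACH = 0.331

0.331


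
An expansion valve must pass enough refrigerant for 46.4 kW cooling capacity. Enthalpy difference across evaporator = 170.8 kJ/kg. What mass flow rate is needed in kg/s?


m_dot = Q / dh
m_dot = 46.4 / 170.8
m_dot = 0.2717 kg/s

0.2717


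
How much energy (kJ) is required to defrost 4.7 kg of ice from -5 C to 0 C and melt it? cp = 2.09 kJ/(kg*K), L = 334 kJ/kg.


Sensible heat = cp * dT = 2.09 * 5 = 10.45 kJ/kg
Total per kg = 10.45 + 334 = 344.45 kJ/kg
Q = m * total = 4.7 * 344.45
Q = 1618.9 kJ

1618.9


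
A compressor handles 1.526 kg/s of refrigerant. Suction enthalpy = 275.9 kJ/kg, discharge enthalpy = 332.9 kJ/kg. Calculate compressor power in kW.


dh = 332.9 - 275.9 = 57.0 kJ/kg
W = m_dot * dh = 1.526 * 57.0 = 86.98 kW

86.98


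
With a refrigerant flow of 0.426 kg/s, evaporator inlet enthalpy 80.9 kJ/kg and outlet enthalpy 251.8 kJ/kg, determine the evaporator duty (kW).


dh = 251.8 - 80.9 = 170.9 kJ/kg
Q_evap = m_dot * dh = 0.426 * 170.9
Q_evap = 72.8 kW

72.8


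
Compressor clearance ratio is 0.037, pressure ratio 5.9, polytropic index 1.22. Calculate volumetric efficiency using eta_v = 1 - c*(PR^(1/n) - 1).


PR^(1/n) = 5.9^(1/1.22) = 4.28396497
eta_v = 1 - 0.037 * (4.28396497 - 1)
eta_v = 0.8785

0.8785


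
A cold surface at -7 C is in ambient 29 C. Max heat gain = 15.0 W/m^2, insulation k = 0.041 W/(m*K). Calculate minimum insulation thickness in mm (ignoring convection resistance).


dT = 29 - (-7) = 36 K
thickness = k * dT / q_max * 1000
thickness = 0.041 * 36 / 15.0 * 1000
thickness = 98.4 mm

98.4


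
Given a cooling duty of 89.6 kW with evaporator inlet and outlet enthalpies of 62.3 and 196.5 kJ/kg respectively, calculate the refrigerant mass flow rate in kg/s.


dh = 196.5 - 62.3 = 134.2 kJ/kg
m_dot = Q / dh = 89.6 / 134.2 = 0.6677 kg/s

0.6677


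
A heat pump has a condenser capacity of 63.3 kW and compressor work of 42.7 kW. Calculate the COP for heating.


COP_hp = Q_cond / W
COP_hp = 63.3 / 42.7
COP_hp = 1.482

1.482


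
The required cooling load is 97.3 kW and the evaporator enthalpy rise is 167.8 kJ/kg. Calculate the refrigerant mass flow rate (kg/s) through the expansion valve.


m_dot = Q / dh
m_dot = 97.3 / 167.8
m_dot = 0.5799 kg/s

0.5799


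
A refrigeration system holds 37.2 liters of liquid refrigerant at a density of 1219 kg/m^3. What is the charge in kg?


Charge = V * rho / 1000
Charge = 37.2 * 1219 / 1000
Charge = 45.35 kg

45.35


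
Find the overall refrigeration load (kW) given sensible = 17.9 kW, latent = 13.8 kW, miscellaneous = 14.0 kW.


Q_total = Q_s + Q_l + Q_misc
Q_total = 17.9 + 13.8 + 14.0
Q_total = 45.7 kW

45.7


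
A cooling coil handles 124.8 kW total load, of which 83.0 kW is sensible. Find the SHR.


SHR = Q_sensible / Q_total
SHR = 83.0 / 124.8
SHR = 0.665

0.665


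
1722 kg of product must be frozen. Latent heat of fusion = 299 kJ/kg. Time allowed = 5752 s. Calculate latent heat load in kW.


Q_lat = m * h_fg / t
Q_lat = 1722 * 299 / 5752
Q_lat = 89.51 kW

89.51


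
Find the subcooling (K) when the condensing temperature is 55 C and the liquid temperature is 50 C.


Subcooling = T_cond - T_liquid
Subcooling = 55 - 50
Subcooling = 5 K

5


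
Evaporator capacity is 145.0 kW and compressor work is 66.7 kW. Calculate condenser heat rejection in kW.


Q_cond = Q_evap + W
Q_cond = 145.0 + 66.7
Q_cond = 211.7 kW

211.7


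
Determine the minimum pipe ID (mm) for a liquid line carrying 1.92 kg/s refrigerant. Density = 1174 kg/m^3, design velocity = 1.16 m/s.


A = m_dot / (rho * v) = 1.92 / (1174 * 1.16) = 0.001409857252 m^2
d = sqrt(4*A/pi) * 1000
d = 42.4 mm

42.4


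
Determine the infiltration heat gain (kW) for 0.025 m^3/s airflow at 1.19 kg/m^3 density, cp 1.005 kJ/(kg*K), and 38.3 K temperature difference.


Q = V_dot * rho * cp * dT
Q = 0.025 * 1.19 * 1.005 * 38.3
Q = 1.145 kW

1.145


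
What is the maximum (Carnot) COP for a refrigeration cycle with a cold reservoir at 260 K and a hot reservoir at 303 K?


dT = 303 - 260 = 43 K
COP_carnot = T_cold / dT = 260 / 43
COP_carnot = 6.047

6.047


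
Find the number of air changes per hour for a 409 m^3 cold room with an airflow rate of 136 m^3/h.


ACH = flow / volume
ACH = 136 / 409
ACH = 0.333

0.333


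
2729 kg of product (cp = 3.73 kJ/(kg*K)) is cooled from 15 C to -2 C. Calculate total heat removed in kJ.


dT = 15 - (-2) = 17 K
Q = m * cp * dT = 2729 * 3.73 * 17
Q = 173046 kJ

173046


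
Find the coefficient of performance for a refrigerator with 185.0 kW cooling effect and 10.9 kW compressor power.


COP = Q_evap / W
COP = 185.0 / 10.9
COP = 16.972

16.972


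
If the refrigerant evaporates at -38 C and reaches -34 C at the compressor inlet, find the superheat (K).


Superheat = T_suction - T_evap
Superheat = -34 - (-38)
Superheat = 4 K

4


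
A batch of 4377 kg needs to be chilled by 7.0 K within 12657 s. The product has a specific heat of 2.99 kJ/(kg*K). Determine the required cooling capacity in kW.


Q = m * cp * dT / t
Q = 4377 * 2.99 * 7.0 / 12657
Q = 7.238 kW

7.238


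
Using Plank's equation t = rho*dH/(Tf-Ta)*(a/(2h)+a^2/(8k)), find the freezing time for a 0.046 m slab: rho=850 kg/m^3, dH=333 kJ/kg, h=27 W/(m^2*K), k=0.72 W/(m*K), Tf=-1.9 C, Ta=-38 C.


dT = -1.9 - (-38) = 36.1 K
term1 = a/(2h) = 0.046/(2*27) = 0.0008518518519
term2 = a^2/(8k) = 0.046^2/(8*0.72) = 0.0003673611111
t = rho*dH*1000/dT * (term1 + term2)
t = 850*333*1000/36.1 * (0.0008518518519 + 0.0003673611111)
t = 9560 s

9560


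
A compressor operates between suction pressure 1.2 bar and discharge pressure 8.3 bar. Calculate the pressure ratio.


PR = P_high / P_low
PR = 8.3 / 1.2
PR = 6.917

6.917


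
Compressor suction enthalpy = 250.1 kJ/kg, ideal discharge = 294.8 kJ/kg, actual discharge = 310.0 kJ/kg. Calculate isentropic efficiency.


dh_ideal = 294.8 - 250.1 = 44.7 kJ/kg
dh_actual = 310.0 - 250.1 = 59.9 kJ/kg
eta_s = dh_ideal / dh_actual = 44.7 / 59.9
eta_s = 0.7462

0.7462


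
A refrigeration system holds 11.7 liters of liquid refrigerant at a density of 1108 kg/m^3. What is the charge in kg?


Charge = V * rho / 1000
Charge = 11.7 * 1108 / 1000
Charge = 12.96 kg

12.96


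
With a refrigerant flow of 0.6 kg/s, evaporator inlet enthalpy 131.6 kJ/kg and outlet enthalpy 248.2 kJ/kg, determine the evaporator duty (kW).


dh = 248.2 - 131.6 = 116.6 kJ/kg
Q_evap = m_dot * dh = 0.6 * 116.6
Q_evap = 69.96 kW

69.96


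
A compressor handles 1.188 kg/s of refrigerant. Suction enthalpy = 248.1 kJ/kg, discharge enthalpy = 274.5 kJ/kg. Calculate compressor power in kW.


dh = 274.5 - 248.1 = 26.4 kJ/kg
W = m_dot * dh = 1.188 * 26.4 = 31.36 kW

31.36


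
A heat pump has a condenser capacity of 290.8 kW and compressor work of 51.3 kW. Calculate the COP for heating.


COP_hp = Q_cond / W
COP_hp = 290.8 / 51.3
COP_hp = 5.669

5.669


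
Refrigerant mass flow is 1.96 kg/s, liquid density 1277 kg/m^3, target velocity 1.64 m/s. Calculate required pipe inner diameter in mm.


A = m_dot / (rho * v) = 1.96 / (1277 * 1.64) = 0.000935882499 m^2
d = sqrt(4*A/pi) * 1000
d = 34.5 mm

34.5


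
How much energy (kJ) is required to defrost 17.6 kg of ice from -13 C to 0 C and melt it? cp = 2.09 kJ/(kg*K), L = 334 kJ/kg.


Sensible heat = cp * dT = 2.09 * 13 = 27.17 kJ/kg
Total per kg = 27.17 + 334 = 361.17 kJ/kg
Q = m * total = 17.6 * 361.17
Q = 6356.6 kJ

6356.6


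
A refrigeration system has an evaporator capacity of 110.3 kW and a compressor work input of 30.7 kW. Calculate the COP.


COP = Q_evap / W
COP = 110.3 / 30.7
COP = 3.593

3.593


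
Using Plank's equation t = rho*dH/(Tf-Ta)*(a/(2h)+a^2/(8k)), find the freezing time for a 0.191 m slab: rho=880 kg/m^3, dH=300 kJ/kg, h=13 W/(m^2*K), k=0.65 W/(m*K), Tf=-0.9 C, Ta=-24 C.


dT = -0.9 - (-24) = 23.1 K
term1 = a/(2h) = 0.191/(2*13) = 0.007346153846
term2 = a^2/(8k) = 0.191^2/(8*0.65) = 0.007015576923
t = rho*dH*1000/dT * (term1 + term2)
t = 880*300*1000/23.1 * (0.007346153846 + 0.007015576923)
t = 164134 s

164134


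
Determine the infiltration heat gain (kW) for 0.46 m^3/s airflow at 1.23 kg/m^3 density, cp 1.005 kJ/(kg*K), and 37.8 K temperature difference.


Q = V_dot * rho * cp * dT
Q = 0.46 * 1.23 * 1.005 * 37.8
Q = 21.494 kW

21.494


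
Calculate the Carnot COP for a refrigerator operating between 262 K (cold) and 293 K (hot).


dT = 293 - 262 = 31 K
COP_carnot = T_cold / dT = 262 / 31
COP_carnot = 8.452

8.452


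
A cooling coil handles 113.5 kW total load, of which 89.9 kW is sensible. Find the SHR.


SHR = Q_sensible / Q_total
SHR = 89.9 / 113.5
SHR = 0.792

0.792


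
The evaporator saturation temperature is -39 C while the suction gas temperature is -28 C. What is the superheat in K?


Superheat = T_suction - T_evap
Superheat = -28 - (-39)
Superheat = 11 K

11


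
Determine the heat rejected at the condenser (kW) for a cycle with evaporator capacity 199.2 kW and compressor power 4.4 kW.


Q_cond = Q_evap + W
Q_cond = 199.2 + 4.4
Q_cond = 203.6 kW

203.6


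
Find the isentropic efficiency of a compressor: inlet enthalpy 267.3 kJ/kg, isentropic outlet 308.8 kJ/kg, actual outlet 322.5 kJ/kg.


dh_ideal = 308.8 - 267.3 = 41.5 kJ/kg
dh_actual = 322.5 - 267.3 = 55.2 kJ/kg
eta_s = dh_ideal / dh_actual = 41.5 / 55.2
eta_s = 0.7518

0.7518


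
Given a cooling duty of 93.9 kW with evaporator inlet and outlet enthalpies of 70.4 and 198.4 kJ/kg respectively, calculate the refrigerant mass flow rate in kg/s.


dh = 198.4 - 70.4 = 128.0 kJ/kg
m_dot = Q / dh = 93.9 / 128.0 = 0.7336 kg/s

0.7336


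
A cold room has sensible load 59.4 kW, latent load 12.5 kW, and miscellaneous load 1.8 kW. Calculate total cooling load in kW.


Q_total = Q_s + Q_l + Q_misc
Q_total = 59.4 + 12.5 + 1.8
Q_total = 73.7 kW

73.7


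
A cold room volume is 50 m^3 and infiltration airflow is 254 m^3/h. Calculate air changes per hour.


ACH = flow / volume
ACH = 254 / 50
ACH = 5.08

5.08


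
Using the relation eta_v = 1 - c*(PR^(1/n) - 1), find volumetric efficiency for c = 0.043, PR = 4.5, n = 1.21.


PR^(1/n) = 4.5^(1/1.21) = 3.46613164
eta_v = 1 - 0.043 * (3.46613164 - 1)
eta_v = 0.894

0.894


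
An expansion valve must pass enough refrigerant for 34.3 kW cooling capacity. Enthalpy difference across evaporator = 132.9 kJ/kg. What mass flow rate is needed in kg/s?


m_dot = Q / dh
m_dot = 34.3 / 132.9
m_dot = 0.2581 kg/s

0.2581


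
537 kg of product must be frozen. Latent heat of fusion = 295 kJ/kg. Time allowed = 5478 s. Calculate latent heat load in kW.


Q_lat = m * h_fg / t
Q_lat = 537 * 295 / 5478
Q_lat = 28.92 kW

28.92


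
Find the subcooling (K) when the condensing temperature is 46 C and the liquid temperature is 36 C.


Subcooling = T_cond - T_liquid
Subcooling = 46 - 36
Subcooling = 10 K

10


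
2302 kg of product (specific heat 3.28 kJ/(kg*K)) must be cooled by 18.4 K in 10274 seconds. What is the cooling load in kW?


Q = m * cp * dT / t
Q = 2302 * 3.28 * 18.4 / 10274
Q = 13.523 kW

13.523


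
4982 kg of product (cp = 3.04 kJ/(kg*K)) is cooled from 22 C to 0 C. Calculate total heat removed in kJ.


dT = 22 - (0) = 22 K
Q = m * cp * dT = 4982 * 3.04 * 22
Q = 333196 kJ

333196


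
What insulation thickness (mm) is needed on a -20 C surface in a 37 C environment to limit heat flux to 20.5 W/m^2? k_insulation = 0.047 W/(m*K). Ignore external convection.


dT = 37 - (-20) = 57 K
thickness = k * dT / q_max * 1000
thickness = 0.047 * 57 / 20.5 * 1000
thickness = 130.7 mm

130.7


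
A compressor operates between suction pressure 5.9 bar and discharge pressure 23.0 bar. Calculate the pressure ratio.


PR = P_high / P_low
PR = 23.0 / 5.9
PR = 3.898

3.898


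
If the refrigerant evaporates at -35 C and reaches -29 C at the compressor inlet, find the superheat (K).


Superheat = T_suction - T_evap
Superheat = -29 - (-35)
Superheat = 6 K

6


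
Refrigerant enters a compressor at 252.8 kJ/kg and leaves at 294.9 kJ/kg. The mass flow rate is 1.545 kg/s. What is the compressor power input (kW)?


dh = 294.9 - 252.8 = 42.1 kJ/kg
W = m_dot * dh = 1.545 * 42.1 = 65.04 kW

65.04


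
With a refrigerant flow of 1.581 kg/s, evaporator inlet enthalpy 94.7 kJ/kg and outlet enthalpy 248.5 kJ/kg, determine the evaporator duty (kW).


dh = 248.5 - 94.7 = 153.8 kJ/kg
Q_evap = m_dot * dh = 1.581 * 153.8
Q_evap = 243.16 kW

243.16


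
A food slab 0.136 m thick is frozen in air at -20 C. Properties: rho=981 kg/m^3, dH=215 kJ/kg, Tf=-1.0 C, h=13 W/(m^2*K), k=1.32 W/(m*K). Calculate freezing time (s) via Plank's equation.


dT = -1.0 - (-20) = 19.0 K
term1 = a/(2h) = 0.136/(2*13) = 0.005230769231
term2 = a^2/(8k) = 0.136^2/(8*1.32) = 0.001751515152
t = rho*dH*1000/dT * (term1 + term2)
t = 981*215*1000/19.0 * (0.005230769231 + 0.001751515152)
t = 77509 s

77509


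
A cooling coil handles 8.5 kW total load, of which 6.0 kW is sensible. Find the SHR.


SHR = Q_sensible / Q_total
SHR = 6.0 / 8.5
SHR = 0.706

0.706


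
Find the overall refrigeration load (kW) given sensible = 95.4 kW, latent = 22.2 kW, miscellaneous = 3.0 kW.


Q_total = Q_s + Q_l + Q_misc
Q_total = 95.4 + 22.2 + 3.0
Q_total = 120.6 kW

120.6


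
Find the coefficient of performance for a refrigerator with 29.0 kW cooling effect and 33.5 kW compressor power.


COP = Q_evap / W
COP = 29.0 / 33.5
COP = 0.866

0.866


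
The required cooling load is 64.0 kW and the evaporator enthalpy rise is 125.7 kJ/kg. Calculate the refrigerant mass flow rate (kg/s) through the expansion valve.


m_dot = Q / dh
m_dot = 64.0 / 125.7
m_dot = 0.5091 kg/s

0.5091


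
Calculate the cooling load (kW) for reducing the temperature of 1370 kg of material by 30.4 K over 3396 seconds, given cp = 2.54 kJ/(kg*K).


Q = m * cp * dT / t
Q = 1370 * 2.54 * 30.4 / 3396
Q = 31.15 kW

31.15


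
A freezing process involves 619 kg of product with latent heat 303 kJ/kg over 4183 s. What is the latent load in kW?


Q_lat = m * h_fg / t
Q_lat = 619 * 303 / 4183
Q_lat = 44.84 kW

44.84


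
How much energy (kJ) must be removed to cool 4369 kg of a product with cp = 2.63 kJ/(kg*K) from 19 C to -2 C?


dT = 19 - (-2) = 21 K
Q = m * cp * dT = 4369 * 2.63 * 21
Q = 241300 kJ

241300


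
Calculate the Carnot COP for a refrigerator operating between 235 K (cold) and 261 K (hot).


dT = 261 - 235 = 26 K
COP_carnot = T_cold / dT = 235 / 26
COP_carnot = 9.038

9.038


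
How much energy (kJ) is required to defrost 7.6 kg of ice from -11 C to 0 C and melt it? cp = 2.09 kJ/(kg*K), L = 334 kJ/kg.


Sensible heat = cp * dT = 2.09 * 11 = 22.99 kJ/kg
Total per kg = 22.99 + 334 = 356.99 kJ/kg
Q = m * total = 7.6 * 356.99
Q = 2713.1 kJ

2713.1


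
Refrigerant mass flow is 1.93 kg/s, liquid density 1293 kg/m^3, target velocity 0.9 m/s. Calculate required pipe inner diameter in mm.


A = m_dot / (rho * v) = 1.93 / (1293 * 0.9) = 0.001658503051 m^2
d = sqrt(4*A/pi) * 1000
d = 46.0 mm

46.0


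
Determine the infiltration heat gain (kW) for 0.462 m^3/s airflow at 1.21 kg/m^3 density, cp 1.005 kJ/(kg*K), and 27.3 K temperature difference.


Q = V_dot * rho * cp * dT
Q = 0.462 * 1.21 * 1.005 * 27.3
Q = 15.338 kW

15.338


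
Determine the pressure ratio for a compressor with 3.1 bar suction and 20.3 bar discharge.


PR = P_high / P_low
PR = 20.3 / 3.1
PR = 6.548

6.548


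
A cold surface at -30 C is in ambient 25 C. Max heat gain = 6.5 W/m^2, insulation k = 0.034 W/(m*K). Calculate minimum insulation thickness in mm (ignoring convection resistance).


dT = 25 - (-30) = 55 K
thickness = k * dT / q_max * 1000
thickness = 0.034 * 55 / 6.5 * 1000
thickness = 287.7 mm

287.7


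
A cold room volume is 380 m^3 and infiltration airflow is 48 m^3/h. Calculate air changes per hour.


ACH = flow / volume
ACH = 48 / 380
ACH = 0.126

0.126


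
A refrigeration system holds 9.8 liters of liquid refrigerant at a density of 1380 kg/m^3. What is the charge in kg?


Charge = V * rho / 1000
Charge = 9.8 * 1380 / 1000
Charge = 13.52 kg

13.52


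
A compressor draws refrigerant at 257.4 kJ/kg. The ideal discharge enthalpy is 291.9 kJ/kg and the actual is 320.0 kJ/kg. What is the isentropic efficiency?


dh_ideal = 291.9 - 257.4 = 34.5 kJ/kg
dh_actual = 320.0 - 257.4 = 62.6 kJ/kg
eta_s = dh_ideal / dh_actual = 34.5 / 62.6
eta_s = 0.5511

0.5511
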